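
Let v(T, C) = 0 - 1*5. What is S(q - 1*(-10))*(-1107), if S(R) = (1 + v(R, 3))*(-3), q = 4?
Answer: -13284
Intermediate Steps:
v(T, C) = -5 (v(T, C) = 0 - 5 = -5)
S(R) = 12 (S(R) = (1 - 5)*(-3) = -4*(-3) = 12)
S(q - 1*(-10))*(-1107) = 12*(-1107) = -13284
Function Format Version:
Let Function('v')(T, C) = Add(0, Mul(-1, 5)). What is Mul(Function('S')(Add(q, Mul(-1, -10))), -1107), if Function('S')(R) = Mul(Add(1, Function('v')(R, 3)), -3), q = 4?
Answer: -13284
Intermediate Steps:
Function('v')(T, C) = -5 (Function('v')(T, C) = Add(0, -5) = -5)
Function('S')(R) = 12 (Function('S')(R) = Mul(Add(1, -5), -3) = Mul(-4, -3) = 12)
Mul(Function('S')(Add(q, Mul(-1, -10))), -1107) = Mul(12, -1107) = -13284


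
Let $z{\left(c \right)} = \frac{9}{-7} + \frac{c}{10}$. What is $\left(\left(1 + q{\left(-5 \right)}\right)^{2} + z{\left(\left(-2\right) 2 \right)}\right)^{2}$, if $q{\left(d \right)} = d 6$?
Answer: $\frac{862949376}{1225} \approx 7.0445 \cdot 10^{5}$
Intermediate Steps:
$z{\left(c \right)} = - \frac{9}{7} + \frac{c}{10}$ ($z{\left(c \right)} = 9 \left(- \frac{1}{7}\right) + c \frac{1}{10} = - \frac{9}{7} + \frac{c}{10}$)
$q{\left(d \right)} = 6 d$
$\left(\left(1 + q{\left(-5 \right)}\right)^{2} + z{\left(\left(-2\right) 2 \right)}\right)^{2} = \left(\left(1 + 6 \left(-5\right)\right)^{2} - \left(\frac{9}{7} - \frac{\left(-2\right) 2}{10}\right)\right)^{2} = \left(\left(1 - 30\right)^{2} + \left(- \frac{9}{7} + \frac{1}{10} \left(-4\right)\right)\right)^{2} = \left(\left(-29\right)^{2} - \frac{59}{35}\right)^{2} = \left(841 - \frac{59}{35}\right)^{2} = \left(\frac{29376}{35}\right)^{2} = \frac{862949376}{1225}$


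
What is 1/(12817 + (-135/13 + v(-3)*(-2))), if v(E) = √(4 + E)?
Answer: 13/166460 ≈ 7.8097e-5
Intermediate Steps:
1/(12817 + (-135/13 + v(-3)*(-2))) = 1/(12817 + (-135/13 + √(4 - 3)*(-2))) = 1/(12817 + (-135*1/13 + √1*(-2))) = 1/(12817 + (-135/13 + 1*(-2))) = 1/(12817 + (-135/13 - 2)) = 1/(12817 - 161/13) = 1/(166460/13) = 13/166460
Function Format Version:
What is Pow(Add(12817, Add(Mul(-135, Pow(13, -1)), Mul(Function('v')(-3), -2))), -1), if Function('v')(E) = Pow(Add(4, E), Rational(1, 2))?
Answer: Rational(13, 166460) ≈ 7.8097e-5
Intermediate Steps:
Pow(Add(12817, Add(Mul(-135, Pow(13, -1)), Mul(Function('v')(-3), -2))), -1) = Pow(Add(12817, Add(Mul(-135, Pow(13, -1)), Mul(Pow(Add(4, -3), Rational(1, 2)), -2))), -1) = Pow(Add(12817, Add(Mul(-135, Rational(1, 13)), Mul(Pow(1, Rational(1, 2)), -2))), -1) = Pow(Add(12817, Add(Rational(-135, 13), Mul(1, -2))), -1) = Pow(Add(12817, Add(Rational(-135, 13), -2)), -1) = Pow(Add(12817, Rational(-161, 13)), -1) = Pow(Rational(166460, 13), -1) = Rational(13, 166460)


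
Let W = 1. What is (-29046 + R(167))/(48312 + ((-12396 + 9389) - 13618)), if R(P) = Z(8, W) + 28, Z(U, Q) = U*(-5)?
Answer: -29058/31687 ≈ -0.91703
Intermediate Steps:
Z(U, Q) = -5*U
R(P) = -12 (R(P) = -5*8 + 28 = -40 + 28 = -12)
(-29046 + R(167))/(48312 + ((-12396 + 9389) - 13618)) = (-29046 - 12)/(48312 + ((-12396 + 9389) - 13618)) = -29058/(48312 + (-3007 - 13618)) = -29058/(48312 - 16625) = -29058/31687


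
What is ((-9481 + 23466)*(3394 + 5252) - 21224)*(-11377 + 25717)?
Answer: 1733606853240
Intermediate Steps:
((-9481 + 23466)*(3394 + 5252) - 21224)*(-11377 + 25717) = (13985*8646 - 21224)*14340 = (120914310 - 21224)*14340 = 120893086*14340 = 1733606853240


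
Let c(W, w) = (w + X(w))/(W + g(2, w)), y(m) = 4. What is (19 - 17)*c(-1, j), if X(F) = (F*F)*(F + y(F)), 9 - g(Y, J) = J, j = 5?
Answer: 460/3 ≈ 153.33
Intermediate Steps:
g(Y, J) = 9 - J
X(F) = F**2*(4 + F) (X(F) = (F*F)*(F + 4) = F**2*(4 + F))
c(W, w) = (w + w**2*(4 + w))/(9 + W - w) (c(W, w) = (w + w**2*(4 + w))/(W + (9 - w)) = (w + w**2*(4 + w))/(9 + W - w))
(19 - 17)*c(-1, j) = (19 - 17)*(5*(1 + 5*(4 + 5))/(9 - 1 - 1*5)) = 2*(5*(1 + 5*9)/(9 - 1 - 5)) = 2*(5*(1 + 45)/3) = 2*(5*(1/3)*46) = 2*(230/3) = 460/3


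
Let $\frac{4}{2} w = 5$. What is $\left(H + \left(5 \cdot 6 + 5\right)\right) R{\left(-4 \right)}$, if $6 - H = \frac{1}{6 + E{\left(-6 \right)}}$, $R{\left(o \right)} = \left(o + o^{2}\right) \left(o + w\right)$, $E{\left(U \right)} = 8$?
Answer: $- \frac{5157}{7} \approx -736.71$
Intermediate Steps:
$w = \frac{5}{2}$ ($w = \frac{1}{2} \cdot 5 = \frac{5}{2} \approx 2.5$)
$R{\left(o \right)} = \left(\frac{5}{2} + o\right) \left(o + o^{2}\right)$ ($R{\left(o \right)} = \left(o + o^{2}\right) \left(o + \frac{5}{2}\right) = \left(o + o^{2}\right) \left(\frac{5}{2} + o\right) = \left(\frac{5}{2} + o\right) \left(o + o^{2}\right)$)
$H = \frac{83}{14}$ ($H = 6 - \frac{1}{6 + 8} = 6 - \frac{1}{14} = \frac{83}{14} \approx 5.9286$)
$\left(H + \left(5 \cdot 6 + 5\right)\right) R{\left(-4 \right)} = \left(\frac{83}{14} + \left(5 \cdot 6 + 5\right)\right) \frac{1}{2} \left(-4\right) \left(5 + 2 \left(-4\right)^{2} + 7 \left(-4\right)\right) = \left(\frac{83}{14} + \left(30 + 5\right)\right) \frac{1}{2} \left(-4\right) \left(5 + 2 \cdot 16 - 28\right) = \left(\frac{83}{14} + 35\right) \frac{1}{2} \left(-4\right) \left(5 + 32 - 28\right) = \frac{573 \cdot \frac{1}{2} \left(-4\right) 9}{14} = \frac{573}{14} \left(-18\right) = - \frac{5157}{7}$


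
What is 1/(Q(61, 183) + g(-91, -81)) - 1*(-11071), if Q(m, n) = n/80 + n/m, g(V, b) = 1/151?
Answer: 708035743/63953 ≈ 11071.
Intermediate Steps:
g(V, b) = 1/151
Q(m, n) = n/80 + n/m (Q(m, n) = n*(1/80) + n/m = n/80 + n/m)
1/(Q(61, 183) + g(-91, -81)) - 1*(-11071) = 1/(((1/80)*183 + 183/61) + 1/151) - 1*(-11071) = 1/((183/80 + 183*(1/61)) + 1/151) + 11071 = 1/((183/80 + 3) + 1/151) + 11071 = 1/(423/80 + 1/151) + 11071 = 1/(63953/12080) + 11071 = 12080/63953 + 11071 = 708035743/63953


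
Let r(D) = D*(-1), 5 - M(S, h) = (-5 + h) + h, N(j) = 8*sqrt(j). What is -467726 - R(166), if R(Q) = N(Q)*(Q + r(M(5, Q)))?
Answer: -467726 - 3904*sqrt(166) ≈ -5.1803e+5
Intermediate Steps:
M(S, h) = 10 - 2*h (M(S, h) = 5 - ((-5 + h) + h) = 5 - (-5 + 2*h) = 5 + (5 - 2*h) = 10 - 2*h)
r(D) = -D
R(Q) = 8*sqrt(Q)*(-10 + 3*Q) (R(Q) = (8*sqrt(Q))*(Q - (10 - 2*Q)) = (8*sqrt(Q))*(Q + (-10 + 2*Q)) = (8*sqrt(Q))*(-10 + 3*Q) = 8*sqrt(Q)*(-10 + 3*Q))
-467726 - R(166) = -467726 - sqrt(166)*(-80 + 24*166) = -467726 - sqrt(166)*(-80 + 3984) = -467726 - sqrt(166)*3904 = -467726 - 3904*sqrt(166)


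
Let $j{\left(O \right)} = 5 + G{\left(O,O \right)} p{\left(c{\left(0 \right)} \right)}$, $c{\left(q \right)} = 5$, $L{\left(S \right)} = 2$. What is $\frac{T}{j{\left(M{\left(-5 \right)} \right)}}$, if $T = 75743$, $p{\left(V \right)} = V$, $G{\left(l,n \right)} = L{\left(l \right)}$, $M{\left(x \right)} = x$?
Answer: $\frac{75743}{15} \approx 5049.5$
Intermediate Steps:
$G{\left(l,n \right)} = 2$
$j{\left(O \right)} = 15$ ($j{\left(O \right)} = 5 + 2 \cdot 5 = 5 + 10 = 15$)
$\frac{T}{j{\left(M{\left(-5 \right)} \right)}} = \frac{75743}{15}$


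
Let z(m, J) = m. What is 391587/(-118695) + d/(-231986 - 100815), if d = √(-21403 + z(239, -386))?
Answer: -130529/39565 - 2*I*√5291/332801 ≈ -3.2991 - 0.00043713*I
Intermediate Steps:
d = 2*I*√5291 (d = √(-21403 + 239) = √(-21164) = 2*I*√5291 ≈ 145.48*I)
391587/(-118695) + d/(-231986 - 100815) = 391587/(-118695) + (2*I*√5291)/(-231986 - 100815) = 391587*(-1/118695) + (2*I*√5291)/(-332801) = -130529/39565 + (2*I*√5291)*(-1/332801) = -130529/39565 - 2*I*√5291/332801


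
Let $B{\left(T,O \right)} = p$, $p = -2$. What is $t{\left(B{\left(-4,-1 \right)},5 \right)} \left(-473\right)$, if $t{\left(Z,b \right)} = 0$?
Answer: $0$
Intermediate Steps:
$B{\left(T,O \right)} = -2$
$t{\left(B{\left(-4,-1 \right)},5 \right)} \left(-473\right) = 0 \left(-473\right) = 0$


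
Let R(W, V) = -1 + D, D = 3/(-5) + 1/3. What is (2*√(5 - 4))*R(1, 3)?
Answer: -38/15 ≈ -2.5333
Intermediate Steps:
D = -4/15 (D = 3*(-⅕) + 1*(⅓) = -⅗ + ⅓ = -4/15 ≈ -0.26667)
R(W, V) = -19/15 (R(W, V) = -1 - 4/15 = -19/15)
(2*√(5 - 4))*R(1, 3) = (2*√(5 - 4))*(-19/15) = (2*√1)*(-19/15) = (2*1)*(-19/15) = 2*(-19/15) = -38/15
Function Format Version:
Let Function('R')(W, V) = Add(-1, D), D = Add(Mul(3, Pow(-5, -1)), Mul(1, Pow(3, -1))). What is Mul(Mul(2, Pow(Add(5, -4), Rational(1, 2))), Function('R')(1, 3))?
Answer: Rational(-38, 15) ≈ -2.5333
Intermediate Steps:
D = Rational(-4, 15) (D = Add(Mul(3, Rational(-1, 5)), Mul(1, Rational(1, 3))) = Add(Rational(-3, 5), Rational(1, 3)) = Rational(-4, 15) ≈ -0.26667)
Function('R')(W, V) = Rational(-19, 15) (Function('R')(W, V) = Add(-1, Rational(-4, 15)) = Rational(-19, 15))
Mul(Mul(2, Pow(Add(5, -4), Rational(1, 2))), Function('R')(1, 3)) = Mul(Mul(2, Pow(Add(5, -4), Rational(1, 2))), Rational(-19, 15)) = Mul(Mul(2, Pow(1, Rational(1, 2))), Rational(-19, 15)) = Mul(Mul(2, 1), Rational(-19, 15)) = Mul(2, Rational(-19, 15)) = Rational(-38, 15)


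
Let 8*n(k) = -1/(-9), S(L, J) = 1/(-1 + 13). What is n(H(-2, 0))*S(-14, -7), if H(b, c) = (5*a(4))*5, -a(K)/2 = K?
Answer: 1/864 ≈ 0.0011574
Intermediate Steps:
a(K) = -2*K
S(L, J) = 1/12
H(b, c) = -200 (H(b, c) = (5*(-2*4))*5 = (5*(-8))*5 = -40*5 = -200)
n(k) = 1/72 (n(k) = (-1/(-9))/8 = (-1*(-1/9))/8 = (1/8)*(1/9) = 1/72)
n(H(-2, 0))*S(-14, -7) = (1/72)*(1/12) = 1/864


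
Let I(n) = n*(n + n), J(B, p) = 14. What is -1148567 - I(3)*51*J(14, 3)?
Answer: -1161419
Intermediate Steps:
I(n) = 2*n² (I(n) = n*(2*n) = 2*n²)
-1148567 - I(3)*51*J(14, 3) = -1148567 - (2*3²)*51*14 = -1148567 - (2*9)*51*14 = -1148567 - 18*51*14 = -1148567 - 918*14 = -1148567 - 1*12852 = -1148567 - 12852 = -1161419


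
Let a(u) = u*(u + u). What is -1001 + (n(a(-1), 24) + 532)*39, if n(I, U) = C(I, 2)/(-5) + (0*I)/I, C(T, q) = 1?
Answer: 98696/5 ≈ 19739.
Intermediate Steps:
a(u) = 2*u**2 (a(u) = u*(2*u) = 2*u**2)
n(I, U) = -1/5 (n(I, U) = 1/(-5) + (0*I)/I = 1*(-1/5) + 0/I = -1/5 + 0 = -1/5)
-1001 + (n(a(-1), 24) + 532)*39 = -1001 + (-1/5 + 532)*39 = -1001 + (2659/5)*39 = -1001 + 103701/5 = 98696/5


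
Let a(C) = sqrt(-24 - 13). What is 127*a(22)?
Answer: 127*I*sqrt(37) ≈ 772.51*I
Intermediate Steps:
a(C) = I*sqrt(37) (a(C) = sqrt(-37) = I*sqrt(37))
127*a(22) = 127*(I*sqrt(37)) = 127*I*sqrt(37)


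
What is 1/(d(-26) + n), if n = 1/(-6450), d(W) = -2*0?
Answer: -6450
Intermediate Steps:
d(W) = 0
n = -1/6450 ≈ -0.00015504
1/(d(-26) + n) = 1/(0 - 1/6450) = 1/(-1/6450) = -6450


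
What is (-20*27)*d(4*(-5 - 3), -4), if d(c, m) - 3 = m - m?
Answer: -1620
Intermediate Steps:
d(c, m) = 3 (d(c, m) = 3 + (m - m) = 3 + 0 = 3)
(-20*27)*d(4*(-5 - 3), -4) = -20*27*3 = -540*3 = -1620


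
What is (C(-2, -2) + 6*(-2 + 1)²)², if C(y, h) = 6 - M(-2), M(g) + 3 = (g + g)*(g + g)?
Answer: 1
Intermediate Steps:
M(g) = -3 + 4*g² (M(g) = -3 + (g + g)*(g + g) = -3 + (2*g)*(2*g) = -3 + 4*g²)
C(y, h) = -7 (C(y, h) = 6 - (-3 + 4*(-2)²) = 6 - (-3 + 4*4) = 6 - (-3 + 16) = 6 - 1*13 = 6 - 13 = -7)
(C(-2, -2) + 6*(-2 + 1)²)² = (-7 + 6*(-2 + 1)²)² = (-7 + 6*(-1)²)² = (-7 + 6*1)² = (-7 + 6)² = (-1)² = 1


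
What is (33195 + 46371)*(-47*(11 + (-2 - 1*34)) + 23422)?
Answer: 1957084902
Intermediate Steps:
(33195 + 46371)*(-47*(11 + (-2 - 1*34)) + 23422) = 79566*(-47*(11 + (-2 - 34)) + 23422) = 79566*(-47*(11 - 36) + 23422) = 79566*(-47*(-25) + 23422) = 79566*(1175 + 23422) = 79566*24597 = 1957084902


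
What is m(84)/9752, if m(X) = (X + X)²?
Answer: 3528/1219 ≈ 2.8942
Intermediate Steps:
m(X) = 4*X² (m(X) = (2*X)² = 4*X²)
m(84)/9752 = (4*84²)/9752 = (4*7056)*(1/9752) = 28224*(1/9752) = 3528/1219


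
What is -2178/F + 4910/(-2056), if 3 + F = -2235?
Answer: -542551/383444 ≈ -1.4149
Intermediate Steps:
F = -2238 (F = -3 - 2235 = -2238)
-2178/F + 4910/(-2056) = -2178/(-2238) + 4910/(-2056) = -2178*(-1/2238) + 4910*(-1/2056) = 363/373 - 2455/1028 = -542551/383444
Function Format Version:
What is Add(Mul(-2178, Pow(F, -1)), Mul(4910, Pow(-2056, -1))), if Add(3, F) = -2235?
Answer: Rational(-542551, 383444) ≈ -1.4149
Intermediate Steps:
F = -2238 (F = Add(-3, -2235) = -2238)
Add(Mul(-2178, Pow(F, -1)), Mul(4910, Pow(-2056, -1))) = Add(Mul(-2178, Pow(-2238, -1)), Mul(4910, Pow(-2056, -1))) = Add(Mul(-2178, Rational(-1, 2238)), Mul(4910, Rational(-1, 2056))) = Add(Rational(363, 373), Rational(-2455, 1028)) = Rational(-542551, 383444)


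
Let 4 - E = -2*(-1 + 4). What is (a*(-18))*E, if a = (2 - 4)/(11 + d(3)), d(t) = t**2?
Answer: 18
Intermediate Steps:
E = 10 (E = 4 - (-2)*(-1 + 4) = 4 - (-2)*3 = 4 - 1*(-6) = 4 + 6 = 10)
a = -1/10 (a = (2 - 4)/(11 + 3**2) = -2/(11 + 9) = -2/20 = -2*1/20 = -1/10 ≈ -0.10000)
(a*(-18))*E = -1/10*(-18)*10 = (9/5)*10 = 18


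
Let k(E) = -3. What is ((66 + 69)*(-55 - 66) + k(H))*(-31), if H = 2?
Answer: 506478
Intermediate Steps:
((66 + 69)*(-55 - 66) + k(H))*(-31) = ((66 + 69)*(-55 - 66) - 3)*(-31) = (135*(-121) - 3)*(-31) = (-16335 - 3)*(-31) = -16338*(-31) = 506478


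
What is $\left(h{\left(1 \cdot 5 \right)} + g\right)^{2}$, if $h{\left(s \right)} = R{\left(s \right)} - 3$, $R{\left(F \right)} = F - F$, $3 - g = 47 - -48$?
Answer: $9025$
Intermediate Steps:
$g = -92$ ($g = 3 - \left(47 - -48\right) = 3 - \left(47 + 48\right) = 3 - 95 = -92$)
$R{\left(F \right)} = 0$
$h{\left(s \right)} = -3$ ($h{\left(s \right)} = 0 - 3 = -3$)
$\left(h{\left(1 \cdot 5 \right)} + g\right)^{2} = \left(-3 - 92\right)^{2} = \left(-95\right)^{2} = 9025$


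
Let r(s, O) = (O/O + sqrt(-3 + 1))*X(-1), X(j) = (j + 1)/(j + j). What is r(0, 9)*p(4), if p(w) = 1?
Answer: 0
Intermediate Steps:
X(j) = (1 + j)/(2*j) (X(j) = (1 + j)/((2*j)) = (1 + j)*(1/(2*j)) = (1 + j)/(2*j))
r(s, O) = 0 (r(s, O) = (O/O + sqrt(-3 + 1))*((1/2)*(1 - 1)/(-1)) = (1 + sqrt(-2))*((1/2)*(-1)*0) = (1 + I*sqrt(2))*0 = 0)
r(0, 9)*p(4) = 0*1 = 0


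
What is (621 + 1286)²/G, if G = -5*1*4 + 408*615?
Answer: 3636649/250900 ≈ 14.494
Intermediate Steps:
G = 250900 (G = -5*4 + 250920 = -20 + 250920 = 250900)
(621 + 1286)²/G = (621 + 1286)²/250900 = 1907²*(1/250900) = 3636649*(1/250900) = 3636649/250900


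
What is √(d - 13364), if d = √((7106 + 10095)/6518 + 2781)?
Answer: √(-567760505936 + 6518*√118261021162)/6518 ≈ 115.37*I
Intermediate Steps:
d = √118261021162/6518 (d = √(17201*(1/6518) + 2781) = √(17201/6518 + 2781) = √(18143759/6518) = √118261021162/6518 ≈ 52.760)
√(d - 13364) = √(√118261021162/6518 - 13364) = √(-13364 + √118261021162/6518)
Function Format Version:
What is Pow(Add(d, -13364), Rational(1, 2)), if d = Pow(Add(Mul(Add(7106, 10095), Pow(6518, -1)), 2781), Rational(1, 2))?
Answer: Mul(Rational(1, 6518), Pow(Add(-567760505936, Mul(6518, Pow(118261021162, Rational(1, 2)))), Rational(1, 2))) ≈ Mul(115.37, I)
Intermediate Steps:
d = Mul(Rational(1, 6518), Pow(118261021162, Rational(1, 2))) (d = Pow(Add(Mul(17201, Rational(1, 6518)), 2781), Rational(1, 2)) = Pow(Add(Rational(17201, 6518), 2781), Rational(1, 2)) = Pow(Rational(18143759, 6518), Rational(1, 2)) = Mul(Rational(1, 6518), Pow(118261021162, Rational(1, 2))) ≈ 52.760)
Pow(Add(d, -13364), Rational(1, 2)) = Pow(Add(Mul(Rational(1, 6518), Pow(118261021162, Rational(1, 2))), -13364), Rational(1, 2)) = Pow(Add(-13364, Mul(Rational(1, 6518), Pow(118261021162, Rational(1, 2)))), Rational(1, 2))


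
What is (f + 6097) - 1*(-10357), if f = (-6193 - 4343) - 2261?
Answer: 3657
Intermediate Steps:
f = -12797 (f = -10536 - 2261 = -12797)
(f + 6097) - 1*(-10357) = (-12797 + 6097) - 1*(-10357) = -6700 + 10357 = 3657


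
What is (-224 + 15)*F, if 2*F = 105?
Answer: -21945/2 ≈ -10973.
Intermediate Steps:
F = 105/2 (F = (½)*105 = 105/2 ≈ 52.500)
(-224 + 15)*F = (-224 + 15)*(105/2) = -209*105/2 = -21945/2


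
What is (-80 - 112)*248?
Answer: -47616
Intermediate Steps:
(-80 - 112)*248 = -192*248 = -47616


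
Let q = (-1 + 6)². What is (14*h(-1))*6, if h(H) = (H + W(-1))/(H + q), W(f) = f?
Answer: -7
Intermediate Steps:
q = 25 (q = 5² = 25)
h(H) = (-1 + H)/(25 + H) (h(H) = (H - 1)/(H + 25) = (-1 + H)/(25 + H))
(14*h(-1))*6 = (14*((-1 - 1)/(25 - 1)))*6 = (14*(-2/24))*6 = (14*((1/24)*(-2)))*6 = (14*(-1/12))*6 = -7/6*6 = -7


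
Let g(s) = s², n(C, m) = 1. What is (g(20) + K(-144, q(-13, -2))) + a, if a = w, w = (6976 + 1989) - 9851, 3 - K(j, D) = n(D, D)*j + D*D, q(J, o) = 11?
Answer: -460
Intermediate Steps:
K(j, D) = 3 - j - D² (K(j, D) = 3 - (1*j + D*D) = 3 - (j + D²) = 3 + (-j - D²) = 3 - j - D²)
w = -886 (w = 8965 - 9851 = -886)
a = -886
(g(20) + K(-144, q(-13, -2))) + a = (20² + (3 - 1*(-144) - 1*11²)) - 886 = (400 + (3 + 144 - 1*121)) - 886 = (400 + (3 + 144 - 121)) - 886 = (400 + 26) - 886 = 426 - 886 = -460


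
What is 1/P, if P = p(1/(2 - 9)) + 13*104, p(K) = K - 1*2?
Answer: 7/9449 ≈ 0.00074082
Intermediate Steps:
p(K) = -2 + K (p(K) = K - 2 = -2 + K)
P = 9449/7 (P = (-2 + 1/(2 - 9)) + 13*104 = (-2 + 1/(-7)) + 1352 = (-2 - ⅐) + 1352 = -15/7 + 1352 = 9449/7 ≈ 1349.9)
1/P = 1/(9449/7) = 7/9449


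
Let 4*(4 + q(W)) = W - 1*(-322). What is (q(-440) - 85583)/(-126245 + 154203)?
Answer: -171233/55916 ≈ -3.0623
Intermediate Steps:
q(W) = 153/2 + W/4 (q(W) = -4 + (W - 1*(-322))/4 = -4 + (W + 322)/4 = -4 + (322 + W)/4 = -4 + (161/2 + W/4) = 153/2 + W/4)
(q(-440) - 85583)/(-126245 + 154203) = ((153/2 + (1/4)*(-440)) - 85583)/(-126245 + 154203) = ((153/2 - 110) - 85583)/27958 = (-67/2 - 85583)*(1/27958) = -171233/2*1/27958 = -171233/55916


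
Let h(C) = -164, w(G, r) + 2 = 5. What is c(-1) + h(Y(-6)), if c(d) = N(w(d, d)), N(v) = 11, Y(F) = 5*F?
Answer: -153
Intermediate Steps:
w(G, r) = 3 (w(G, r) = -2 + 5 = 3)
c(d) = 11
c(-1) + h(Y(-6)) = 11 - 164 = -153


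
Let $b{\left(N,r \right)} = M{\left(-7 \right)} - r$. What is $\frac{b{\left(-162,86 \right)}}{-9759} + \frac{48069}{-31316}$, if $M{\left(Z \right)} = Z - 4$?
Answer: $- \frac{466067719}{305612844} \approx -1.525$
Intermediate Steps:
$M{\left(Z \right)} = -4 + Z$
$b{\left(N,r \right)} = -11 - r$ ($b{\left(N,r \right)} = \left(-4 - 7\right) - r = -11 - r$)
$\frac{b{\left(-162,86 \right)}}{-9759} + \frac{48069}{-31316} = \frac{-11 - 86}{-9759} + \frac{48069}{-31316} = \left(-11 - 86\right) \left(- \frac{1}{9759}\right) + 48069 \left(- \frac{1}{31316}\right) = \left(-97\right) \left(- \frac{1}{9759}\right) - \frac{48069}{31316} = \frac{97}{9759} - \frac{48069}{31316} = - \frac{466067719}{305612844}$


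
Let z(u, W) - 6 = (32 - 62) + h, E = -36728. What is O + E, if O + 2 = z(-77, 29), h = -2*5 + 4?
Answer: -36760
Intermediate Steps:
h = -6 (h = -10 + 4 = -6)
z(u, W) = -30 (z(u, W) = 6 + ((32 - 62) - 6) = 6 + (-30 - 6) = 6 - 36 = -30)
O = -32 (O = -2 - 30 = -32)
O + E = -32 - 36728 = -36760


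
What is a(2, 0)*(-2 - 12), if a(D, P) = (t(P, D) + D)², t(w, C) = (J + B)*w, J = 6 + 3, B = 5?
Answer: -56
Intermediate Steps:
J = 9
t(w, C) = 14*w (t(w, C) = (9 + 5)*w = 14*w)
a(D, P) = (D + 14*P)² (a(D, P) = (14*P + D)² = (D + 14*P)²)
a(2, 0)*(-2 - 12) = (2 + 14*0)²*(-2 - 12) = (2 + 0)²*(-14) = 2²*(-14) = 4*(-14) = -56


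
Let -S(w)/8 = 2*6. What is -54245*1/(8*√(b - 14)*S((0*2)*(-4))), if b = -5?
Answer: -2855*I*√19/768 ≈ -16.204*I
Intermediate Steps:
S(w) = -96 (S(w) = -16*6 = -8*12 = -96)
-54245*1/(8*√(b - 14)*S((0*2)*(-4))) = -54245*(-1/(768*√(-5 - 14))) = -54245*I*√19/14592 = -2855*I*√19/768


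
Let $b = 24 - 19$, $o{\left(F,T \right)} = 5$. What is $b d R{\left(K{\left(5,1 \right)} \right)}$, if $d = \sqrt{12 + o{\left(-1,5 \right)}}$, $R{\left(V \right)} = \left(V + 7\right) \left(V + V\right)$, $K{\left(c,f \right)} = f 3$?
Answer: $300 \sqrt{17} \approx 1236.9$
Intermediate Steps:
$K{\left(c,f \right)} = 3 f$
$R{\left(V \right)} = 2 V \left(7 + V\right)$ ($R{\left(V \right)} = \left(7 + V\right) 2 V = 2 V \left(7 + V\right)$)
$d = \sqrt{17}$ ($d = \sqrt{12 + 5} = \sqrt{17} \approx 4.1231$)
$b = 5$
$b d R{\left(K{\left(5,1 \right)} \right)} = 5 \sqrt{17} \cdot 2 \cdot 3 \cdot 1 \left(7 + 3 \cdot 1\right) = 5 \sqrt{17} \cdot 2 \cdot 3 \left(7 + 3\right) = 5 \sqrt{17} \cdot 2 \cdot 3 \cdot 10 = 5 \sqrt{17} \cdot 60 = 300 \sqrt{17}$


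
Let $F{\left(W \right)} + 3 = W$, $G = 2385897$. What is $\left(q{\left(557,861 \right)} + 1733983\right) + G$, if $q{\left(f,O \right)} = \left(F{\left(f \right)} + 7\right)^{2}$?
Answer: $4434601$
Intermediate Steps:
$F{\left(W \right)} = -3 + W$
$q{\left(f,O \right)} = \left(4 + f\right)^{2}$ ($q{\left(f,O \right)} = \left(\left(-3 + f\right) + 7\right)^{2} = \left(4 + f\right)^{2}$)
$\left(q{\left(557,861 \right)} + 1733983\right) + G = \left(\left(4 + 557\right)^{2} + 1733983\right) + 2385897 = \left(561^{2} + 1733983\right) + 2385897 = \left(314721 + 1733983\right) + 2385897 = 2048704 + 2385897 = 4434601$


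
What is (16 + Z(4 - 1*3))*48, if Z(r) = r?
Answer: 816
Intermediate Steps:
(16 + Z(4 - 1*3))*48 = (16 + (4 - 1*3))*48 = (16 + (4 - 3))*48 = (16 + 1)*48 = 17*48 = 816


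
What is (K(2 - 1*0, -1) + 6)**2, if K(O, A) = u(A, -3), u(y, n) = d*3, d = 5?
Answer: 441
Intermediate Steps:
u(y, n) = 15 (u(y, n) = 5*3 = 15)
K(O, A) = 15
(K(2 - 1*0, -1) + 6)**2 = (15 + 6)**2 = 21**2 = 441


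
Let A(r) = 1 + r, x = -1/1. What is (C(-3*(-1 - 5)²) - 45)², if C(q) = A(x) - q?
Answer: 3969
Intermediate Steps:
x = -1 (x = -1*1 = -1)
C(q) = -q (C(q) = (1 - 1) - q = 0 - q = -q)
(C(-3*(-1 - 5)²) - 45)² = (-(-3)*(-1 - 5)² - 45)² = (-(-3)*(-6)² - 45)² = (-(-3)*36 - 45)² = (-1*(-108) - 45)² = (108 - 45)² = 63² = 3969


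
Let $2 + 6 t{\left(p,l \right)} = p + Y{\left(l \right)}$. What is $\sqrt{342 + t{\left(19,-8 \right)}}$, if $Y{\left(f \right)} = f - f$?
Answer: $\frac{\sqrt{12414}}{6} \approx 18.57$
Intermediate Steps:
$Y{\left(f \right)} = 0$
$t{\left(p,l \right)} = - \frac{1}{3} + \frac{p}{6}$ ($t{\left(p,l \right)} = - \frac{1}{3} + \frac{p + 0}{6} = - \frac{1}{3} + \frac{p}{6}$)
$\sqrt{342 + t{\left(19,-8 \right)}} = \sqrt{342 + \left(- \frac{1}{3} + \frac{1}{6} \cdot 19\right)} = \sqrt{342 + \left(- \frac{1}{3} + \frac{19}{6}\right)} = \sqrt{342 + \frac{17}{6}} = \sqrt{\frac{2069}{6}} = \frac{\sqrt{12414}}{6}$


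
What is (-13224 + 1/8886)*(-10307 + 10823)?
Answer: -10105727818/1481 ≈ -6.8236e+6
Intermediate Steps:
(-13224 + 1/8886)*(-10307 + 10823) = (-13224 + 1/8886)*516 = -117508463/8886*516 = -10105727818/1481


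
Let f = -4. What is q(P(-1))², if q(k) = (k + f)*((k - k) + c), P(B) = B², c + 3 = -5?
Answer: 576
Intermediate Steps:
c = -8 (c = -3 - 5 = -8)
q(k) = 32 - 8*k (q(k) = (k - 4)*((k - k) - 8) = (-4 + k)*(0 - 8) = (-4 + k)*(-8) = 32 - 8*k)
q(P(-1))² = (32 - 8*(-1)²)² = (32 - 8*1)² = (32 - 8)² = 24² = 576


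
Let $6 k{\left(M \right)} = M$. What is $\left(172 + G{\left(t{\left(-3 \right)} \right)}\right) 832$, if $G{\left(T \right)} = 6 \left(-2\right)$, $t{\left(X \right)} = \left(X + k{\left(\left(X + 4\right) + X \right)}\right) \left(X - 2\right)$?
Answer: $133120$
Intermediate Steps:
$k{\left(M \right)} = \frac{M}{6}$
$t{\left(X \right)} = \left(-2 + X\right) \left(\frac{2}{3} + \frac{4 X}{3}\right)$ ($t{\left(X \right)} = \left(X + \frac{\left(X + 4\right) + X}{6}\right) \left(X - 2\right) = \left(X + \frac{\left(4 + X\right) + X}{6}\right) \left(-2 + X\right) = \left(X + \frac{4 + 2 X}{6}\right) \left(-2 + X\right) = \left(X + \left(\frac{2}{3} + \frac{X}{3}\right)\right) \left(-2 + X\right) = \left(\frac{2}{3} + \frac{4 X}{3}\right) \left(-2 + X\right) = \left(-2 + X\right) \left(\frac{2}{3} + \frac{4 X}{3}\right)$)
$G{\left(T \right)} = -12$
$\left(172 + G{\left(t{\left(-3 \right)} \right)}\right) 832 = \left(172 - 12\right) 832 = 160 \cdot 832 = 133120$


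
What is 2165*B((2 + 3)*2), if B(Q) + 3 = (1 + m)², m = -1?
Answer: -6495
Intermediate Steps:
B(Q) = -3 (B(Q) = -3 + (1 - 1)² = -3 + 0² = -3 + 0 = -3)
2165*B((2 + 3)*2) = 2165*(-3) = -6495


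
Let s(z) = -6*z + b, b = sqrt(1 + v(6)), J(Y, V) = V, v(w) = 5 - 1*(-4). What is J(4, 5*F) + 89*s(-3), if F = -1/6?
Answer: 9607/6 + 89*sqrt(10) ≈ 1882.6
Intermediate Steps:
v(w) = 9 (v(w) = 5 + 4 = 9)
F = -1/6 (F = -1*1/6 = -1/6 ≈ -0.16667)
b = sqrt(10) (b = sqrt(1 + 9) = sqrt(10) ≈ 3.1623)
s(z) = sqrt(10) - 6*z (s(z) = -6*z + sqrt(10) = sqrt(10) - 6*z)
J(4, 5*F) + 89*s(-3) = 5*(-1/6) + 89*(sqrt(10) - 6*(-3)) = -5/6 + 89*(sqrt(10) + 18) = -5/6 + 89*(18 + sqrt(10)) = -5/6 + (1602 + 89*sqrt(10)) = 9607/6 + 89*sqrt(10)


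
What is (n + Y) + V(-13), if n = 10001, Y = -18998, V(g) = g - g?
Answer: -8997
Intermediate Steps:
V(g) = 0
(n + Y) + V(-13) = (10001 - 18998) + 0 = -8997 + 0 = -8997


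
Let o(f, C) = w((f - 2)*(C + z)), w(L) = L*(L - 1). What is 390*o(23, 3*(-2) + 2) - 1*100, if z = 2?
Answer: 704240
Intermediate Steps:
w(L) = L*(-1 + L)
o(f, C) = (-1 + (-2 + f)*(2 + C))*(-2 + f)*(2 + C) (o(f, C) = ((f - 2)*(C + 2))*(-1 + (f - 2)*(C + 2)) = ((-2 + f)*(2 + C))*(-1 + (-2 + f)*(2 + C)) = (-1 + (-2 + f)*(2 + C))*(-2 + f)*(2 + C))
390*o(23, 3*(-2) + 2) - 1*100 = 390*((-5 - 2*(3*(-2) + 2) + 2*23 + (3*(-2) + 2)*23)*(-4 - 2*(3*(-2) + 2) + 2*23 + (3*(-2) + 2)*23)) - 1*100 = 390*((-5 - 2*(-6 + 2) + 46 + (-6 + 2)*23)*(-4 - 2*(-6 + 2) + 46 + (-6 + 2)*23)) - 100 = 390*((-5 - 2*(-4) + 46 - 4*23)*(-4 - 2*(-4) + 46 - 4*23)) - 100 = 390*((-5 + 8 + 46 - 92)*(-4 + 8 + 46 - 92)) - 100 = 390*(-43*(-42)) - 100 = 390*1806 - 100 = 704340 - 100 = 704240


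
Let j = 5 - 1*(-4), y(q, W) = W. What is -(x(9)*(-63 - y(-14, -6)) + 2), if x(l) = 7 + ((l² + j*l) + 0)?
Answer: 9631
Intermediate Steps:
j = 9 (j = 5 + 4 = 9)
x(l) = 7 + l² + 9*l (x(l) = 7 + ((l² + 9*l) + 0) = 7 + (l² + 9*l) = 7 + l² + 9*l)
-(x(9)*(-63 - y(-14, -6)) + 2) = -((7 + 9² + 9*9)*(-63 - 1*(-6)) + 2) = -((7 + 81 + 81)*(-63 + 6) + 2) = -(169*(-57) + 2) = -(-9633 + 2) = -1*(-9631) = 9631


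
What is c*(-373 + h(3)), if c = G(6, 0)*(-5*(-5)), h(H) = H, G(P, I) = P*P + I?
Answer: -333000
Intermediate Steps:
G(P, I) = I + P² (G(P, I) = P² + I = I + P²)
c = 900 (c = (0 + 6²)*(-5*(-5)) = (0 + 36)*25 = 36*25 = 900)
c*(-373 + h(3)) = 900*(-373 + 3) = 900*(-370) = -333000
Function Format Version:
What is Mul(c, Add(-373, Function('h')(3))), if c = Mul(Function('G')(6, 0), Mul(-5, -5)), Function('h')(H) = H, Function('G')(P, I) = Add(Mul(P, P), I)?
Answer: -333000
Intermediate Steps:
Function('G')(P, I) = Add(I, Pow(P, 2)) (Function('G')(P, I) = Add(Pow(P, 2), I) = Add(I, Pow(P, 2)))
c = 900 (c = Mul(Add(0, Pow(6, 2)), Mul(-5, -5)) = Mul(Add(0, 36), 25) = Mul(36, 25) = 900)
Mul(c, Add(-373, Function('h')(3))) = Mul(900, Add(-373, 3)) = Mul(900, -370) = -333000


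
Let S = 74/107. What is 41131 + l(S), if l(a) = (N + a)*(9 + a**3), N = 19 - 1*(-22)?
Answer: 5442427024402/131079601 ≈ 41520.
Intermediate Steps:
N = 41 (N = 19 + 22 = 41)
S = 74/107 (S = 74*(1/107) = 74/107 ≈ 0.69159)
l(a) = (9 + a**3)*(41 + a) (l(a) = (41 + a)*(9 + a**3) = (9 + a**3)*(41 + a))
41131 + l(S) = 41131 + (369 + (74/107)**4 + 9*(74/107) + 41*(74/107)**3) = 41131 + (369 + 29986576/131079601 + 666/107 + 41*(405224/1225043)) = 41131 + (369 + 29986576/131079601 + 666/107 + 16614184/1225043) = 41131 + 50991955671/131079601 = 5442427024402/131079601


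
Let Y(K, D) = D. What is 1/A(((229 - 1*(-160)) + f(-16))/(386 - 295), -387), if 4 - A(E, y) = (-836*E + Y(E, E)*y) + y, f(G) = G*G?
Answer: 91/824416 ≈ 0.00011038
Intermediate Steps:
f(G) = G²
A(E, y) = 4 - y + 836*E - E*y (A(E, y) = 4 - ((-836*E + E*y) + y) = 4 - (y - 836*E + E*y) = 4 + (-y + 836*E - E*y) = 4 - y + 836*E - E*y)
1/A(((229 - 1*(-160)) + f(-16))/(386 - 295), -387) = 1/(4 - 1*(-387) + 836*(((229 - 1*(-160)) + (-16)²)/(386 - 295)) - 1*((229 - 1*(-160)) + (-16)²)/(386 - 295)*(-387)) = 1/(4 + 387 + 836*(((229 + 160) + 256)/91) - 1*((229 + 160) + 256)/91*(-387)) = 1/(4 + 387 + 836*((389 + 256)*(1/91)) - 1*(389 + 256)*(1/91)*(-387)) = 1/(4 + 387 + 836*(645*(1/91)) - 1*645*(1/91)*(-387)) = 1/(4 + 387 + 836*(645/91) - 1*645/91*(-387)) = 1/(4 + 387 + 539220/91 + 249615/91) = 1/(824416/91) = 91/824416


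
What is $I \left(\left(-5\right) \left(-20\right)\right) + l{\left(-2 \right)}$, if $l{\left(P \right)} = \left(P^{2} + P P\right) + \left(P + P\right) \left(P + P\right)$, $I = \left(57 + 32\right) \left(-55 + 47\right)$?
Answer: $-71176$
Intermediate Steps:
$I = -712$ ($I = 89 \left(-8\right) = -712$)
$l{\left(P \right)} = 6 P^{2}$ ($l{\left(P \right)} = \left(P^{2} + P^{2}\right) + 2 P 2 P = 2 P^{2} + 4 P^{2} = 6 P^{2}$)
$I \left(\left(-5\right) \left(-20\right)\right) + l{\left(-2 \right)} = - 712 \left(\left(-5\right) \left(-20\right)\right) + 6 \left(-2\right)^{2} = \left(-712\right) 100 + 6 \cdot 4 = -71200 + 24 = -71176$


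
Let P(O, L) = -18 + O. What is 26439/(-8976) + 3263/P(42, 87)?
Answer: 1193923/8976 ≈ 133.01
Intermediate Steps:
26439/(-8976) + 3263/P(42, 87) = 26439/(-8976) + 3263/(-18 + 42) = 26439*(-1/8976) + 3263/24 = -8813/2992 + 3263*(1/24) = -8813/2992 + 3263/24 = 1193923/8976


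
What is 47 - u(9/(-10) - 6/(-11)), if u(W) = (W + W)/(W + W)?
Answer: 46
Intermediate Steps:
u(W) = 1 (u(W) = (2*W)/((2*W)) = (2*W)*(1/(2*W)) = 1)
47 - u(9/(-10) - 6/(-11)) = 47 - 1*1 = 47 - 1 = 46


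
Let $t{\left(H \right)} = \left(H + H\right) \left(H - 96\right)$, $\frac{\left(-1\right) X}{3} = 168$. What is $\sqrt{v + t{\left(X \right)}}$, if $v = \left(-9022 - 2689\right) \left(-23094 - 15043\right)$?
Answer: $\sqrt{447227207} \approx 21148.0$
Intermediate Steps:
$X = -504$ ($X = \left(-3\right) 168 = -504$)
$t{\left(H \right)} = 2 H \left(-96 + H\right)$
$v = 446622407$ ($v = \left(-9022 + \left(-6688 + 3999\right)\right) \left(-38137\right) = \left(-9022 - 2689\right) \left(-38137\right) = \left(-11711\right) \left(-38137\right) = 446622407$)
$\sqrt{v + t{\left(X \right)}} = \sqrt{446622407 + 2 \left(-504\right) \left(-96 - 504\right)} = \sqrt{446622407 + 2 \left(-504\right) \left(-600\right)} = \sqrt{446622407 + 604800} = \sqrt{447227207}$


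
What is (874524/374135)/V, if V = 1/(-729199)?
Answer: -637702026276/374135 ≈ -1.7045e+6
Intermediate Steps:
V = -1/729199 ≈ -1.3714e-6
(874524/374135)/V = (874524/374135)/(-1/729199) = (874524*(1/374135))*(-729199) = (874524/374135)*(-729199) = -637702026276/374135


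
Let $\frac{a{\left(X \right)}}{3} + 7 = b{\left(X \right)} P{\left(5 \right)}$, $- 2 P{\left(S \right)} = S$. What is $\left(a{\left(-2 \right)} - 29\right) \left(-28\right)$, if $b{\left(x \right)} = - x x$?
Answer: $560$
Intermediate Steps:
$P{\left(S \right)} = - \frac{S}{2}$
$b{\left(x \right)} = - x^{2}$
$a{\left(X \right)} = -21 + \frac{15 X^{2}}{2}$ ($a{\left(X \right)} = -21 + 3 - X^{2} \left(\left(- \frac{1}{2}\right) 5\right) = -21 + 3 - X^{2} \left(- \frac{5}{2}\right) = -21 + 3 \frac{5 X^{2}}{2} = -21 + \frac{15 X^{2}}{2}$)
$\left(a{\left(-2 \right)} - 29\right) \left(-28\right) = \left(\left(-21 + \frac{15 \left(-2\right)^{2}}{2}\right) - 29\right) \left(-28\right) = \left(\left(-21 + \frac{15}{2} \cdot 4\right) - 29\right) \left(-28\right) = \left(\left(-21 + 30\right) - 29\right) \left(-28\right) = \left(9 - 29\right) \left(-28\right) = \left(-20\right) \left(-28\right) = 560$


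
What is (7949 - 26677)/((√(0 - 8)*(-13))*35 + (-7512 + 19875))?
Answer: -17810328/11884613 - 1310960*I*√2/11884613 ≈ -1.4986 - 0.156*I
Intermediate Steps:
(7949 - 26677)/((√(0 - 8)*(-13))*35 + (-7512 + 19875)) = -18728/((√(-8)*(-13))*35 + 12363) = -18728/(((2*I*√2)*(-13))*35 + 12363) = -18728/(-26*I*√2*35 + 12363) = -18728/(-910*I*√2 + 12363) = -18728/(12363 - 910*I*√2)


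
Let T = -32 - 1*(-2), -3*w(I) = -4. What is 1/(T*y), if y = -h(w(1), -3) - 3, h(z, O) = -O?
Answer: 1/180 ≈ 0.0055556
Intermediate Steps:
w(I) = 4/3 (w(I) = -1/3*(-4) = 4/3)
T = -30 (T = -32 + 2 = -30)
y = -6 (y = -(-1)*(-3) - 3 = -1*3 - 3 = -3 - 3 = -6)
1/(T*y) = 1/(-30*(-6)) = 1/180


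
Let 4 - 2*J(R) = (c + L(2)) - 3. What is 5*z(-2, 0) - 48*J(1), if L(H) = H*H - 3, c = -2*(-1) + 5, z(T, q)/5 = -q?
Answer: 24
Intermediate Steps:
z(T, q) = -5*q (z(T, q) = 5*(-q) = -5*q)
c = 7 (c = 2 + 5 = 7)
L(H) = -3 + H² (L(H) = H² - 3 = -3 + H²)
J(R) = -½ (J(R) = 2 - ((7 + (-3 + 2²)) - 3)/2 = 2 - ((7 + (-3 + 4)) - 3)/2 = 2 - ((7 + 1) - 3)/2 = 2 - (8 - 3)/2 = 2 - ½*5 = 2 - 5/2 = -½)
5*z(-2, 0) - 48*J(1) = 5*(-5*0) - 48*(-½) = 5*0 + 24 = 0 + 24 = 24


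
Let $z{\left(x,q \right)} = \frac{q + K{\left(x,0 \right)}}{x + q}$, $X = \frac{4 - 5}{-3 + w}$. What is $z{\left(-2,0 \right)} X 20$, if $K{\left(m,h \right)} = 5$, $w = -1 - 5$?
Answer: $- \frac{50}{9} \approx -5.5556$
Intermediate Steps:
$w = -6$
$X = \frac{1}{9}$ ($X = \frac{4 - 5}{-3 - 6} = - \frac{1}{-9} = \left(-1\right) \left(- \frac{1}{9}\right) = \frac{1}{9} \approx 0.11111$)
$z{\left(x,q \right)} = \frac{5 + q}{q + x}$ ($z{\left(x,q \right)} = \frac{q + 5}{x + q} = \frac{5 + q}{q + x}$)
$z{\left(-2,0 \right)} X 20 = \frac{5 + 0}{0 - 2} \cdot \frac{1}{9} \cdot 20 = \frac{1}{-2} \cdot 5 \cdot \frac{1}{9} \cdot 20 = \left(- \frac{1}{2}\right) 5 \cdot \frac{1}{9} \cdot 20 = \left(- \frac{5}{2}\right) \frac{1}{9} \cdot 20 = \left(- \frac{5}{18}\right) 20 = - \frac{50}{9}$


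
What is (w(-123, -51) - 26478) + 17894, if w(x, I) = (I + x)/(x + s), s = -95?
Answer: -935569/109 ≈ -8583.2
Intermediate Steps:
w(x, I) = (I + x)/(-95 + x) (w(x, I) = (I + x)/(x - 95) = (I + x)/(-95 + x))
(w(-123, -51) - 26478) + 17894 = ((-51 - 123)/(-95 - 123) - 26478) + 17894 = (-174/(-218) - 26478) + 17894 = (-1/218*(-174) - 26478) + 17894 = (87/109 - 26478) + 17894 = -2886015/109 + 17894 = -935569/109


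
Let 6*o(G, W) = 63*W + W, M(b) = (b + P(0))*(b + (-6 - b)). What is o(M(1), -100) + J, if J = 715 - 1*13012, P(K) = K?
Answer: -40091/3 ≈ -13364.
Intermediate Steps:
M(b) = -6*b (M(b) = (b + 0)*(b + (-6 - b)) = b*(-6) = -6*b)
J = -12297 (J = 715 - 13012 = -12297)
o(G, W) = 32*W/3 (o(G, W) = (63*W + W)/6 = (64*W)/6 = 32*W/3)
o(M(1), -100) + J = (32/3)*(-100) - 12297 = -3200/3 - 12297 = -40091/3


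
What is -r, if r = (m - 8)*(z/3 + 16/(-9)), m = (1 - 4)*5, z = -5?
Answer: -713/9 ≈ -79.222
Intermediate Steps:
m = -15 (m = -3*5 = -15)
r = 713/9 (r = (-15 - 8)*(-5/3 + 16/(-9)) = -23*(-5*⅓ + 16*(-⅑)) = -23*(-5/3 - 16/9) = -23*(-31/9) = 713/9 ≈ 79.222)
-r = -1*713/9 = -713/9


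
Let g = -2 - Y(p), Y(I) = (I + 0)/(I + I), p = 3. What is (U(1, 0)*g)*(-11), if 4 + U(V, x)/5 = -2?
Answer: -825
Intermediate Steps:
U(V, x) = -30 (U(V, x) = -20 + 5*(-2) = -20 - 10 = -30)
Y(I) = ½ (Y(I) = I/((2*I)) = I*(1/(2*I)) = ½)
g = -5/2 (g = -2 - 1*½ = -2 - ½ = -5/2 ≈ -2.5000)
(U(1, 0)*g)*(-11) = -30*(-5/2)*(-11) = 75*(-11) = -825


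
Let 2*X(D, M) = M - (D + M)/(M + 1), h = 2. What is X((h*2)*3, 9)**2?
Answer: 4761/400 ≈ 11.902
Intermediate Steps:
X(D, M) = M/2 - (D + M)/(2*(1 + M)) (X(D, M) = (M - (D + M)/(M + 1))/2 = (M - (D + M)/(1 + M))/2 = M/2 - (D + M)/(2*(1 + M)))
X((h*2)*3, 9)**2 = ((9**2 - 2*2*3)/(2*(1 + 9)))**2 = ((1/2)*(81 - 4*3)/10)**2 = ((1/2)*(1/10)*(81 - 1*12))**2 = ((1/2)*(1/10)*(81 - 12))**2 = ((1/2)*(1/10)*69)**2 = (69/20)**2 = 4761/400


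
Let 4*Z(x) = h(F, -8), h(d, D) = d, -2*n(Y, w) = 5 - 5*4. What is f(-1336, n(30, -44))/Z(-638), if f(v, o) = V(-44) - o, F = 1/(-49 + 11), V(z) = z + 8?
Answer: 6612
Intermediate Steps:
V(z) = 8 + z
F = -1/38 (F = 1/(-38) = -1/38 ≈ -0.026316)
n(Y, w) = 15/2 (n(Y, w) = -(5 - 5*4)/2 = -(5 - 20)/2 = -½*(-15) = 15/2)
f(v, o) = -36 - o (f(v, o) = (8 - 44) - o = -36 - o)
Z(x) = -1/152 (Z(x) = (¼)*(-1/38) = -1/152)
f(-1336, n(30, -44))/Z(-638) = (-36 - 1*15/2)/(-1/152) = (-36 - 15/2)*(-152) = -87/2*(-152) = 6612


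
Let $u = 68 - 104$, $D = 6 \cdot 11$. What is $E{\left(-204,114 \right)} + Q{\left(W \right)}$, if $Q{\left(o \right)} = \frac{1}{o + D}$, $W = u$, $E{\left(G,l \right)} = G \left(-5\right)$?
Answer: $\frac{30601}{30} \approx 1020.0$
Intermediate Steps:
$E{\left(G,l \right)} = - 5 G$
$D = 66$
$u = -36$
$W = -36$
$Q{\left(o \right)} = \frac{1}{66 + o}$ ($Q{\left(o \right)} = \frac{1}{o + 66} = \frac{1}{66 + o}$)
$E{\left(-204,114 \right)} + Q{\left(W \right)} = \left(-5\right) \left(-204\right) + \frac{1}{66 - 36} = 1020 + \frac{1}{30} = \frac{30601}{30}$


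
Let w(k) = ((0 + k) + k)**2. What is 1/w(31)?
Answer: 1/3844 ≈ 0.00026015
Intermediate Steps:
w(k) = 4*k**2 (w(k) = (k + k)**2 = (2*k)**2 = 4*k**2)
1/w(31) = 1/(4*31**2) = 1/(4*961) = 1/3844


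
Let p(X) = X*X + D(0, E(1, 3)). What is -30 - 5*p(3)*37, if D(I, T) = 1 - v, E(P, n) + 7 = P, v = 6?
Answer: -770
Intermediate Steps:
E(P, n) = -7 + P
D(I, T) = -5 (D(I, T) = 1 - 1*6 = 1 - 6 = -5)
p(X) = -5 + X**2 (p(X) = X*X - 5 = X**2 - 5 = -5 + X**2)
-30 - 5*p(3)*37 = -30 - 5*(-5 + 3**2)*37 = -30 - 5*(-5 + 9)*37 = -30 - 5*4*37 = -30 - 20*37 = -30 - 740 = -770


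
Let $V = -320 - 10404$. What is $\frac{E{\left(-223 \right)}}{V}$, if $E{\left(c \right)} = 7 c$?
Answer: $\frac{223}{1532} \approx 0.14556$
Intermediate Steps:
$V = -10724$ ($V = -320 - 10404 = -10724$)
$\frac{E{\left(-223 \right)}}{V} = \frac{7 \left(-223\right)}{-10724} = \left(-1561\right) \left(- \frac{1}{10724}\right) = \frac{223}{1532}$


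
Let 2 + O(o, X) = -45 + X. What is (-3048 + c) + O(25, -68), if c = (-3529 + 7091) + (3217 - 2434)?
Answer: 1182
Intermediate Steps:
O(o, X) = -47 + X (O(o, X) = -2 + (-45 + X) = -47 + X)
c = 4345 (c = 3562 + 783 = 4345)
(-3048 + c) + O(25, -68) = (-3048 + 4345) + (-47 - 68) = 1297 - 115 = 1182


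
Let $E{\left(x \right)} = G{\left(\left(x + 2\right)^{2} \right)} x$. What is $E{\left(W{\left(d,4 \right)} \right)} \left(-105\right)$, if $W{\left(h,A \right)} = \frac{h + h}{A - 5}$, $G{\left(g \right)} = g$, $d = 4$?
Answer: $30240$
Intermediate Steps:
$W{\left(h,A \right)} = \frac{2 h}{-5 + A}$
$E{\left(x \right)} = x \left(2 + x\right)^{2}$ ($E{\left(x \right)} = \left(x + 2\right)^{2} x = \left(2 + x\right)^{2} x = x \left(2 + x\right)^{2}$)
$E{\left(W{\left(d,4 \right)} \right)} \left(-105\right) = 2 \cdot 4 \frac{1}{-5 + 4} \left(2 + 2 \cdot 4 \frac{1}{-5 + 4}\right)^{2} \left(-105\right) = 2 \cdot 4 \frac{1}{-1} \left(2 + 2 \cdot 4 \frac{1}{-1}\right)^{2} \left(-105\right) = 2 \cdot 4 \left(-1\right) \left(2 + 2 \cdot 4 \left(-1\right)\right)^{2} \left(-105\right) = - 8 \left(2 - 8\right)^{2} \left(-105\right) = - 8 \left(-6\right)^{2} \left(-105\right) = \left(-8\right) 36 \left(-105\right) = \left(-288\right) \left(-105\right) = 30240$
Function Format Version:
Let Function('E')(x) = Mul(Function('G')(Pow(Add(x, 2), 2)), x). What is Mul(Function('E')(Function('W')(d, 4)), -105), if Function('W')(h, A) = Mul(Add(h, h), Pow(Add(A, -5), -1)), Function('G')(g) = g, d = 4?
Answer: 30240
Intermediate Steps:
Function('W')(h, A) = Mul(2, h, Pow(Add(-5, A), -1)) (Function('W')(h, A) = Mul(Mul(2, h), Pow(Add(-5, A), -1)) = Mul(2, h, Pow(Add(-5, A), -1)))
Function('E')(x) = Mul(x, Pow(Add(2, x), 2)) (Function('E')(x) = Mul(Pow(Add(x, 2), 2), x) = Mul(Pow(Add(2, x), 2), x) = Mul(x, Pow(Add(2, x), 2)))
Mul(Function('E')(Function('W')(d, 4)), -105) = Mul(Mul(Mul(2, 4, Pow(Add(-5, 4), -1)), Pow(Add(2, Mul(2, 4, Pow(Add(-5, 4), -1))), 2)), -105) = Mul(Mul(Mul(2, 4, Pow(-1, -1)), Pow(Add(2, Mul(2, 4, Pow(-1, -1))), 2)), -105) = Mul(Mul(Mul(2, 4, -1), Pow(Add(2, Mul(2, 4, -1)), 2)), -105) = Mul(Mul(-8, Pow(Add(2, -8), 2)), -105) = Mul(Mul(-8, Pow(-6, 2)), -105) = Mul(Mul(-8, 36), -105) = Mul(-288, -105) = 30240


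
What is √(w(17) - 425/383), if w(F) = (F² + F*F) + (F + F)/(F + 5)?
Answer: 5*√410674814/4213 ≈ 24.051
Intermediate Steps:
w(F) = 2*F² + 2*F/(5 + F) (w(F) = (F² + F²) + (2*F)/(5 + F) = 2*F² + 2*F/(5 + F))
√(w(17) - 425/383) = √(2*17*(1 + 17² + 5*17)/(5 + 17) - 425/383) = √(2*17*(1 + 289 + 85)/22 - 425*1/383) = √(2*17*(1/22)*375 - 425/383) = √(6375/11 - 425/383) = √(2436950/4213) = 5*√410674814/4213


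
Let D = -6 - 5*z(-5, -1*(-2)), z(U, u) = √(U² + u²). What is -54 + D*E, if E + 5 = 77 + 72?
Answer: -918 - 720*√29 ≈ -4795.3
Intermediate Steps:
E = 144 (E = -5 + (77 + 72) = -5 + 149 = 144)
D = -6 - 5*√29 (D = -6 - 5*√((-5)² + (-1*(-2))²) = -6 - 5*√(25 + 2²) = -6 - 5*√(25 + 4) = -6 - 5*√29 ≈ -32.926)
-54 + D*E = -54 + (-6 - 5*√29)*144 = -54 + (-864 - 720*√29) = -918 - 720*√29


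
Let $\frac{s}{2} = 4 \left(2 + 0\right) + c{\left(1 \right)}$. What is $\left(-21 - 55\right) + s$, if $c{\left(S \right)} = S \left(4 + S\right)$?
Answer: $-50$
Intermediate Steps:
$s = 26$ ($s = 2 \left(4 \left(2 + 0\right) + 1 \left(4 + 1\right)\right) = 2 \left(4 \cdot 2 + 1 \cdot 5\right) = 2 \left(8 + 5\right) = 2 \cdot 13 = 26$)
$\left(-21 - 55\right) + s = \left(-21 - 55\right) + 26 = -76 + 26 = -50$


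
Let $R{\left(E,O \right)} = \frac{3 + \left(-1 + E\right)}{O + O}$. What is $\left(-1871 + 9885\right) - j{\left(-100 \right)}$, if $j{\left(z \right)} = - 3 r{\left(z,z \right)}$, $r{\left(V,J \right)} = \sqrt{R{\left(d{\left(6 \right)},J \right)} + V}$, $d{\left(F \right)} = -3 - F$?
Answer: $8014 + \frac{3 i \sqrt{39986}}{20} \approx 8014.0 + 29.995 i$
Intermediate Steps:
$R{\left(E,O \right)} = \frac{2 + E}{2 O}$
$r{\left(V,J \right)} = \sqrt{V - \frac{7}{2 J}}$ ($r{\left(V,J \right)} = \sqrt{\frac{2 - 9}{2 J} + V} = \sqrt{\frac{1}{2} \frac{1}{J} \left(-7\right) + V} = \sqrt{- \frac{7}{2 J} + V} = \sqrt{V - \frac{7}{2 J}}$)
$j{\left(z \right)} = - \frac{3 \sqrt{- \frac{14}{z} + 4 z}}{2}$ ($j{\left(z \right)} = - 3 \frac{\sqrt{- \frac{14}{z} + 4 z}}{2} = - \frac{3 \sqrt{- \frac{14}{z} + 4 z}}{2}$)
$\left(-1871 + 9885\right) - j{\left(-100 \right)} = \left(-1871 + 9885\right) - - \frac{3 \sqrt{- \frac{14}{-100} + 4 \left(-100\right)}}{2} = 8014 - - \frac{3 \sqrt{\left(-14\right) \left(- \frac{1}{100}\right) - 400}}{2} = 8014 - - \frac{3 \sqrt{\frac{7}{50} - 400}}{2} = 8014 - - \frac{3 \sqrt{- \frac{19993}{50}}}{2} = 8014 - - \frac{3 \frac{i \sqrt{39986}}{10}}{2} = 8014 - - \frac{3 i \sqrt{39986}}{20} = 8014 + \frac{3 i \sqrt{39986}}{20}$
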